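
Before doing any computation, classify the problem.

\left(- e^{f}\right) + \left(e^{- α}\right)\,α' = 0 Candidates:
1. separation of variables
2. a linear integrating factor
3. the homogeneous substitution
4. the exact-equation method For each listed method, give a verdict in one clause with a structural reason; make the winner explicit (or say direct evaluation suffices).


Diagnosis: separation of variables — solved for the derivative, the right side splits multiplicatively into a function of each variable alone — divide and integrate each side.
- separation of variables: a fit — the right tool for this form.
- a linear integrating factor — a nonlinear term in the unknown puts this outside the integrating-factor template.
- the homogeneous substitution: the ratio substitution does not collapse this equation.
- the exact-equation method: any potential here is of the trivial single-variable kind; the exact method earns its name only with genuine cross terms.


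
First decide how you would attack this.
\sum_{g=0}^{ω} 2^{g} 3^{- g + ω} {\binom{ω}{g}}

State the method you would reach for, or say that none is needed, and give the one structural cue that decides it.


Method: the binomial theorem — the summand is term g of a binomial expansion in 2 and 3; the whole sum is a single power.


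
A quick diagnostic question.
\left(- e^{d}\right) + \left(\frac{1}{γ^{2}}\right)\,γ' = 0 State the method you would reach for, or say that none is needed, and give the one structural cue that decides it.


Best approach: separation of variables — all dependence on the two variables factors apart, the defining separable shape. One could also solve this as an exact equation; with each coefficient in its own variable, separating is the same work with fewer steps.


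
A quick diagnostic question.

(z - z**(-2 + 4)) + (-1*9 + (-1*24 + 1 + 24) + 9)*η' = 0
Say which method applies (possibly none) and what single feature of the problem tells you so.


Verdict: no special technique — solved for the derivative, no η appears — this is antidifferentiation in z wearing ODE clothing.


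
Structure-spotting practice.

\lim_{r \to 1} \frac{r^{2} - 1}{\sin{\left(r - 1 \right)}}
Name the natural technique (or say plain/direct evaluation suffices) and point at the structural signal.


Verdict: l'Hôpital's rule (0/0) — substituting 1 gives 0 over 0; differentiate top and bottom once and re-evaluate. A local series expansion at the point resolves it as well; the rule is the packaged version of that step.


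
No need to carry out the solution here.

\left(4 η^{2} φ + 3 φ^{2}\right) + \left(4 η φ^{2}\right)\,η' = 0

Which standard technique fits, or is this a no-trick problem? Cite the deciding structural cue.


Technique: the exact-equation method — the mixed-partials test passes for 4 η^{2} φ + 3 φ^{2} and 4 η φ^{2}, so a potential function exists as presented.


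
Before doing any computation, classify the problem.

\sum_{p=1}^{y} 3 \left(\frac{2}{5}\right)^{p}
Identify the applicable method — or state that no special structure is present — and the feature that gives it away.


Technique: the geometric series formula — check a ratio of consecutive terms: it is \frac{2}{5}, independent of the index, so the geometric formula closes the sum.


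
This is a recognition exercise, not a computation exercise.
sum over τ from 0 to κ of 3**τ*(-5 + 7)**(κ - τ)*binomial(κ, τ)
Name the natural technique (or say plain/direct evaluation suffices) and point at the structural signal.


Diagnosis: the binomial theorem — the binomial coefficients weight matched powers of 3 and (-5 + 7), which is exactly the expansion of a binomial power.


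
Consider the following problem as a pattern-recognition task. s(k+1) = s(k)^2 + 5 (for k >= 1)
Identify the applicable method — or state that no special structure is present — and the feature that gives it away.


Technique: no special technique — each new value is a nonlinear function of earlier ones — scaling arguments and superposition both fail.


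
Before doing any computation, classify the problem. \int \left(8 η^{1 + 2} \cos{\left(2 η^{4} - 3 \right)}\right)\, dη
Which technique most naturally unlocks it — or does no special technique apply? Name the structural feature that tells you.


Diagnosis: u-substitution — everything non-trivial happens through the inner expression 2 η^{4} - 3, and its derivative accounts for the remaining factor up to a constant, so set u = 2 η^{4} - 3.


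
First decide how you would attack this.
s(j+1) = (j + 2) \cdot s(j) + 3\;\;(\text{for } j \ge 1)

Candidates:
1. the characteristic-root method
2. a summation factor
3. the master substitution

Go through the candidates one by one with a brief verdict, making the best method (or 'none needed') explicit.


Best approach: a summation factor — an index-dependent multiplier j + 2 rules out characteristic roots; a summation factor converts it to a pure difference.
- the characteristic-root method: the coefficients vary with the index, breaking the constant-coefficient structure the method needs.
- a summation factor: yes — fits the structure here.
- the master substitution: the recursion shifts the index rather than dividing it.


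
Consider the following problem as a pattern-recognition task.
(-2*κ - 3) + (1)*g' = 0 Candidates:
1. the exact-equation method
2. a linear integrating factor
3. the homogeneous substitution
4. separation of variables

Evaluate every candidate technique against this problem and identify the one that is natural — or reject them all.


Verdict: no special technique — solved for the derivative, g never appears on the right — this is a direct integration in κ, not a differential-equations problem at heart.
- the exact-equation method: no dependence on the unknown anywhere: exactness is a label without content here.
- a linear integrating factor: with the unknown absent the integrating factor is a formality; direct integration is the working structure.
- the homogeneous substitution — the slope is not a function of the ratio of the variables alone.
- separation of variables — separation is only trivially available — with the unknown absent from the slope this is a direct integration, not a separation problem.


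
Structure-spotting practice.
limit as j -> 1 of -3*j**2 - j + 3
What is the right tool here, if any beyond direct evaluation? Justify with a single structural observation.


Diagnosis: no special technique — no denominator vanishes and nothing blows up at 1: direct substitution is the whole computation.


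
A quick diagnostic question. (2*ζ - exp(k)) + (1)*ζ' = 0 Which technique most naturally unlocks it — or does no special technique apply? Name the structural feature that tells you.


Best approach: a linear integrating factor — arrange it as ζ' + 2·ζ = (the forcing term) and the integrating factor does the rest.


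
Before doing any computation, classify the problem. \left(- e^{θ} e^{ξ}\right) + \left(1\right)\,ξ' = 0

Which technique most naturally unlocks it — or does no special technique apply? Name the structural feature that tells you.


Verdict: separation of variables — all dependence on the two variables factors apart, the defining separable shape.


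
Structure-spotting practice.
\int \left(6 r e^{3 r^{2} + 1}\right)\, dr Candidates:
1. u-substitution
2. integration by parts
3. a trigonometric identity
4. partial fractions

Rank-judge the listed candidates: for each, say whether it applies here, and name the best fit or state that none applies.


Method: u-substitution — collected, the integrand has one factor that is, up to a constant, the derivative of an inner expression the rest depends on — substitute for that inner expression.
- u-substitution: applicable, and directly so.
- integration by parts — a polynomial factor is present, but its partner is not an exp, sine, or cosine of a degree-1 argument, nor a logarithm.
- a trigonometric identity — there is no trigonometric structure at all — the integrand carries no sine or cosine to rewrite.
- partial fractions: there is no rational-function structure to decompose.


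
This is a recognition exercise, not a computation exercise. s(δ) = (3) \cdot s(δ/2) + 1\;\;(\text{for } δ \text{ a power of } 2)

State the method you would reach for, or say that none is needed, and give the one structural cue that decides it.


Diagnosis: the master substitution — the argument contracts 2-fold per step: reindex δ exponentially and solve the linear recurrence in the new index.


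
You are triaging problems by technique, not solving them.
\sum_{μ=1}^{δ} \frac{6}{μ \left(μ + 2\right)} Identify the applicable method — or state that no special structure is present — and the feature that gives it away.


Best approach: telescoping — \frac{6}{μ \left(μ + 2\right)} hides a difference of shifted reciprocals — decompose it and the middle of the sum vanishes.


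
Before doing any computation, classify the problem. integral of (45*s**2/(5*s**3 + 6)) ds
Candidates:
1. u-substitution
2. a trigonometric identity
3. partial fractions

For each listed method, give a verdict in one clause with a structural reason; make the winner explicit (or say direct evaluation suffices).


Verdict: u-substitution — collected, the integrand has one factor that is, up to a constant, the derivative of an inner expression the rest depends on — substitute for that inner expression.
- u-substitution — applies; the problem has the shape this method handles.
- a trigonometric identity — there is no trigonometric structure at all — the integrand carries no sine or cosine to rewrite.
- partial fractions: the denominator is irreducible over the rationals — no rational-coefficient split into simpler fractions exists.


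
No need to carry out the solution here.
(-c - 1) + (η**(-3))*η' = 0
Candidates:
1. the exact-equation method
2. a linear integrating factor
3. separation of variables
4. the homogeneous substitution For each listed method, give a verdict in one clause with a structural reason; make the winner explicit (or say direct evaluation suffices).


Technique: separation of variables — all dependence on the two variables factors apart, the defining separable shape.
- the exact-equation method — with no real cross-dependence between the variables, the exact-equation machinery is a detour rather than the natural reading.
- a linear integrating factor: the unknown enters nonlinearly (through a power, a denominator, or a transcendental function), which the linear integrating-factor recipe cannot absorb as-is — any repair would come from a preliminary substitution, not the factor.
- separation of variables — yes — fits the structure here.
- the homogeneous substitution — the ratio substitution does not collapse this equation.


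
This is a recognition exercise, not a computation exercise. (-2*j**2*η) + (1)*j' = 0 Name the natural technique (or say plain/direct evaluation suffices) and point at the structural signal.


Best approach: separation of variables — solved for the derivative, the right side factors as 2*η times j**2 — all η-dependence separates from all j-dependence.


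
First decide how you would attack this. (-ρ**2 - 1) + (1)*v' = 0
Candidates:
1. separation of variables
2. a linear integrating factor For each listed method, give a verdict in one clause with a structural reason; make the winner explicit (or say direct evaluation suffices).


Method: no special technique — solved for the derivative, no v appears — this is antidifferentiation in ρ wearing ODE clothing.
- separation of variables — separation is only trivially available — with the unknown absent from the slope this is a direct integration, not a separation problem.
- a linear integrating factor — the linear template holds only trivially here (the unknown is absent, so the coefficient is zero) — the method is not the natural label.


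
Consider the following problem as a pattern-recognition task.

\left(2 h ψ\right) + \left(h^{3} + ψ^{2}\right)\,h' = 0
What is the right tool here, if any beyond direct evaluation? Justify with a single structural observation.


Method: the exact-equation method — the compatibility test passes: the h-derivative of 2 h ψ matches the ψ-derivative of h^{3} + ψ^{2}, so integrate a potential.


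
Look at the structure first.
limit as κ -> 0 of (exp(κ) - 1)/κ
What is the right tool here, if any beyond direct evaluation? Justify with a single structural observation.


Technique: l'Hôpital's rule (0/0) — numerator and denominator both vanish at 0 — a genuine 0/0 form, which is exactly when l'Hôpital applies. Expanding numerator and denominator to first order gives the same value — the rule automates exactly that.


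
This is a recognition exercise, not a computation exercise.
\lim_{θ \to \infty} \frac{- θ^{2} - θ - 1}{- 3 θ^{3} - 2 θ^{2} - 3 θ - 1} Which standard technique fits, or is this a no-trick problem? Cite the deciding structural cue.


Diagnosis: dominant-term comparison — growth-rate triage: the leading powers of θ decide the limit, everything else is noise. As a single quotient, the ∞/∞ shape would yield to repeated differentiation as well — the growth comparison gets there in one look.


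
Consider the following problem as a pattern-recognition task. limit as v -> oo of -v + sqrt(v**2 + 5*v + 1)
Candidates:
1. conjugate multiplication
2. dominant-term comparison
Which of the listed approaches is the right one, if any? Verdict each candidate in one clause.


Diagnosis: conjugate multiplication — an infinity-minus-infinity difference with a surviving radical — multiply by the conjugate to cancel the divergence.
- conjugate multiplication — a fit — the right tool for this form.
- dominant-term comparison: no ranking of term growth rates resolves the limit here.


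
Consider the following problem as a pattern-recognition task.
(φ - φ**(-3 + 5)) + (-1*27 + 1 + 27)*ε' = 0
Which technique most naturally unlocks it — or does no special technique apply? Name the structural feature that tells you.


Technique: no special technique — solved for the derivative, no ε appears — this is antidifferentiation in φ wearing ODE clothing.


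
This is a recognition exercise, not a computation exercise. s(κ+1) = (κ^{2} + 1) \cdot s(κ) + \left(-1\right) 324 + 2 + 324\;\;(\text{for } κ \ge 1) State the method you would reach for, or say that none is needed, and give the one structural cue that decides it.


Verdict: a summation factor — first-order, linear, moving coefficient κ^{2} + 1: the discrete analogue of an integrating factor handles it.


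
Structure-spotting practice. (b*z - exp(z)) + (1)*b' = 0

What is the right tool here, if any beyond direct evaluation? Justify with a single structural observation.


Diagnosis: a linear integrating factor — b appears only to the first power with coefficient z — the classic integrating-factor setup.


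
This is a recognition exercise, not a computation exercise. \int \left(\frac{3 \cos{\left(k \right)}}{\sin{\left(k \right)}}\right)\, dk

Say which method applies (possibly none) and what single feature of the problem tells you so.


Method: u-substitution — viewed as a product, the integrand is a composition evaluated at \sin{\left(k \right)} times (a constant multiple of) that inner expression's derivative, so u = \sin{\left(k \right)} makes it elementary.


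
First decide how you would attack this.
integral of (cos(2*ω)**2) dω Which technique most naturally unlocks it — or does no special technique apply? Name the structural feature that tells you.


Verdict: a trigonometric identity — reduce cos(2*ω)**2 with the power-reduction formula and the integral becomes first-degree trigonometry.


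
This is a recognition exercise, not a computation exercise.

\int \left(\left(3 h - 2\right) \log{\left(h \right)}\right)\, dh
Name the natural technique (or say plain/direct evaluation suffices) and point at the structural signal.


Verdict: integration by parts — the presence of \log{\left(h \right)} against a polynomial factor is the standard differentiate-the-log setup.


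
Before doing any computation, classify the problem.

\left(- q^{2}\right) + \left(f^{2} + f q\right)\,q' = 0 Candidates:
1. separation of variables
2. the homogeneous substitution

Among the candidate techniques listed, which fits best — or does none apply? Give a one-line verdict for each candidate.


Verdict: the homogeneous substitution — the slope's numerator and denominator have matching total degree, so it depends only on q/f and the ratio substitution collapses it. With the right rearrangement (exchanging the roles of the variables where needed), this also fits a Bernoulli template; the homogeneous substitution reads the structure directly.
- separation of variables — the two dependences do not factor apart.
- the homogeneous substitution: applies; the problem has the shape this method handles.


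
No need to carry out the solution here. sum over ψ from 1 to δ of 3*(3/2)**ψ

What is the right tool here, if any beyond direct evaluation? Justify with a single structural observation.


Verdict: the geometric series formula — consecutive terms stand in a fixed index-free ratio — the geometric sum formula closes it.


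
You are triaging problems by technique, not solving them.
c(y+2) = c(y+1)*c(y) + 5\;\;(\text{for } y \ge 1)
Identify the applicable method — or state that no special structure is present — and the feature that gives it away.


Diagnosis: no special technique — the new term depends nonlinearly on the old ones, which disqualifies every superposition-based technique.


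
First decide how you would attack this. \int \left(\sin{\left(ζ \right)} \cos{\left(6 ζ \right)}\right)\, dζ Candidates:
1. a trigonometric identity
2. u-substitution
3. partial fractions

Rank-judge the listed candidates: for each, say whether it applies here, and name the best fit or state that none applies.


Technique: a trigonometric identity — the product \sin{\left(ζ \right)} \cos{\left(6 ζ \right)} converts to a sum of single-frequency sinusoids via the product-to-sum identity.
- a trigonometric identity: a fit — the right tool for this form.
- u-substitution: no subexpression of the integrand pairs with its own derivative as a factor — individual terms may offer their own substitutions, but any change of variable covering the whole integral would have to be constructed from outside the expression.
- partial fractions: there is no rational-function structure to decompose.


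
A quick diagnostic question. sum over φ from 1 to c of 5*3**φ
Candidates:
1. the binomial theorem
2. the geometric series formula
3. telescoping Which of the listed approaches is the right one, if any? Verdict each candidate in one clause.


Verdict: the geometric series formula — check a ratio of consecutive terms: it is 3, independent of the index, so the geometric formula closes the sum.
- the binomial theorem: no binomial coefficients pair with matched powers.
- the geometric series formula: a fit — the right tool for this form.
- telescoping — neither a shifted-difference shape nor integer-spaced poles are present.


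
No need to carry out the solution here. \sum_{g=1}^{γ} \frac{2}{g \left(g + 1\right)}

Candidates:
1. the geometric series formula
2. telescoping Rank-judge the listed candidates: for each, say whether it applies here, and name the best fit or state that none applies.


Method: telescoping — \frac{2}{g \left(g + 1\right)} hides a difference of shifted reciprocals — decompose it and the middle of the sum vanishes.
- the geometric series formula — no single multiplier carries one term to the next throughout the sum.
- telescoping — applies; the problem has the shape this method handles.


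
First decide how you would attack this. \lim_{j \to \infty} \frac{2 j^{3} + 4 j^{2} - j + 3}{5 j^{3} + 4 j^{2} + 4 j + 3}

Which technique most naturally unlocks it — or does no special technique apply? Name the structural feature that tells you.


Diagnosis: dominant-term comparison — as j grows, only the highest-degree terms matter — compare leading terms and read the limit off. As a single quotient, the ∞/∞ shape would yield to repeated differentiation as well — the growth comparison gets there in one look.


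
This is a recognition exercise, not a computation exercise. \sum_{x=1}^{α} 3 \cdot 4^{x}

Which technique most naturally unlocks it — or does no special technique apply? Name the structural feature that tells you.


Verdict: the geometric series formula — check a ratio of consecutive terms: it is 4, independent of the index, so the geometric formula closes the sum.


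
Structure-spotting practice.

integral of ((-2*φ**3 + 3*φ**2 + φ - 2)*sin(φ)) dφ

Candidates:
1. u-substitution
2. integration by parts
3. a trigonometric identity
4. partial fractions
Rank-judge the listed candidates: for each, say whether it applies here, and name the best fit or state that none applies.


Technique: integration by parts — a polynomial factor -2*φ**3 + 3*φ**2 + φ - 2 multiplies sin(φ); differentiating -2*φ**3 + 3*φ**2 + φ - 2 lowers its degree while sin(φ) integrates cleanly, so parts wins.
- u-substitution: no subexpression of the integrand pairs with its own derivative as a factor — individual terms may offer their own substitutions, but any change of variable covering the whole integral would have to be constructed from outside the expression.
- integration by parts: a fit — the right tool for this form.
- a trigonometric identity — no identity rewrites this into an easier trigonometric form.
- partial fractions: there is no rational-function structure to decompose.


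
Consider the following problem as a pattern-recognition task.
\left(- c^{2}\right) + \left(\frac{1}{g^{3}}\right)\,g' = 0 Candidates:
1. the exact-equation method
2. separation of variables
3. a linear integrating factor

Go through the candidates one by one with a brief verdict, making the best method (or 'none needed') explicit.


Best approach: separation of variables — the derivative equals a pure function of c (namely c^{2}) times a pure function of g (namely g^{3}); divide and integrate each side.
- the exact-equation method — the cross-partial test holds only vacuously — each coefficient lives in its own variable, so the exactness machinery reads no structure the split form does not already show.
- separation of variables: yes — fits the structure here.
- a linear integrating factor: the unknown enters nonlinearly (through a power, a denominator, or a transcendental function), which the linear integrating-factor recipe cannot absorb as-is — any repair would come from a preliminary substitution, not the factor.


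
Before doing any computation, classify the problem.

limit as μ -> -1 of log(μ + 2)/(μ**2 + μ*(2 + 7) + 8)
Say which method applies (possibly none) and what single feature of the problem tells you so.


Diagnosis: l'Hôpital's rule (0/0) — plug in -1: top and bottom both hit zero, so differentiate each and retry. One could equally expand both pieces locally and compare leading terms; the rule does that in one stroke.


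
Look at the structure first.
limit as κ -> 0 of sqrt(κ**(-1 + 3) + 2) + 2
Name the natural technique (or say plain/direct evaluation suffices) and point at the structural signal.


Method: no special technique — the function is continuous at 0; evaluation is itself the limit, no machinery required.


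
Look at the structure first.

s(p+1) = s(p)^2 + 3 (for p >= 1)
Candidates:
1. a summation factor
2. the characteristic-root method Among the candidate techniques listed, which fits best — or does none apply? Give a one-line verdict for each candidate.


Diagnosis: no special technique — the recurrence is nonlinear in the sequence terms; no linear-recurrence method fits it as written — one iterates or studies it directly.
- a summation factor — the recursion is nonlinear — outside the first-order linear family a summation factor addresses.
- the characteristic-root method — the recursion is nonlinear in the sequence values, so no linear-modes ansatz applies.


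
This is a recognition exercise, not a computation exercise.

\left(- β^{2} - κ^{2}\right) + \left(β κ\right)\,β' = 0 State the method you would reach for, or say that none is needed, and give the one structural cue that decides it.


Best approach: the homogeneous substitution — the slope's numerator and denominator have matching total degree, so it depends only on β/κ and the ratio substitution collapses it. Rearranged, this also fits the Bernoulli template directly; the homogeneous substitution reads the structure without the rearrangement.


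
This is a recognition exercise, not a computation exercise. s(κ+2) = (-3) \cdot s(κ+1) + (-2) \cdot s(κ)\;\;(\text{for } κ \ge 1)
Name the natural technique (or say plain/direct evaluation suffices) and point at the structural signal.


Technique: the characteristic-root method — no index-dependence in the weights and nothing inhomogeneous: classic characteristic-equation setup.


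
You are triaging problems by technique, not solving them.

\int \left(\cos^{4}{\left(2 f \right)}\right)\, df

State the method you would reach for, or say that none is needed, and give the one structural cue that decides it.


Method: a trigonometric identity — even powers like \cos^{4}{\left(2 f \right)} never integrate directly; the half-angle identity lowers the degree first.


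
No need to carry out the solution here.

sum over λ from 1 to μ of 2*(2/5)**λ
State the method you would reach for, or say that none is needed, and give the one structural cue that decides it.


Verdict: the geometric series formula — each summand is the previous one scaled by 2/5; that constant multiplier is itself the geometric structure.


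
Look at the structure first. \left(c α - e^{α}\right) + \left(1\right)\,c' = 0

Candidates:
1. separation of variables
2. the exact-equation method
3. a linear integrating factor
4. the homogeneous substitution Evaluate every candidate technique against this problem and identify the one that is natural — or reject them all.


Method: a linear integrating factor — c enters only linearly with coefficient α; multiply by exp of the integral of α and the left side becomes one derivative.
- separation of variables: the two dependences do not factor apart.
- the exact-equation method: the mixed-partials test fails on this split — it is not an exact differential as presented.
- a linear integrating factor — yes, a natural case for it.
- the homogeneous substitution: the ratio of the variables does not determine the slope.


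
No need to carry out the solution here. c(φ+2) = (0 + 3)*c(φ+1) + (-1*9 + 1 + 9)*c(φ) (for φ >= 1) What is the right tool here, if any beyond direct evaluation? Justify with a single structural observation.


Diagnosis: the characteristic-root method — fixed numeric weights on consecutive terms and no forcing term added: the root method in its home territory.


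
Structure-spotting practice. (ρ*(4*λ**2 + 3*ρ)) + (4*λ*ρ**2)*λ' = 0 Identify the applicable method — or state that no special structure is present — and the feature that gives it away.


Best approach: the exact-equation method — equality of cross partials is the green light — assemble the potential function term by term.


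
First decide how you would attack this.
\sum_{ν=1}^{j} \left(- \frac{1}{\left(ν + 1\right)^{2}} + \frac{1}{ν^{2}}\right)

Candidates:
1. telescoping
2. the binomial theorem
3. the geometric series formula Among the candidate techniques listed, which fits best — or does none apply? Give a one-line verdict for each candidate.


Method: telescoping — each term adds \frac{1}{ν^{2}} and subtracts the same expression advanced one index; that subtracted piece cancels against the next term's added copy — only the boundary terms survive.
- telescoping: applies; the problem has the shape this method handles.
- the binomial theorem: there is no pair of bases whose matched powers would reassemble into a single binomial power.
- the geometric series formula: dividing successive terms gives an index-dependent quantity, not a constant.


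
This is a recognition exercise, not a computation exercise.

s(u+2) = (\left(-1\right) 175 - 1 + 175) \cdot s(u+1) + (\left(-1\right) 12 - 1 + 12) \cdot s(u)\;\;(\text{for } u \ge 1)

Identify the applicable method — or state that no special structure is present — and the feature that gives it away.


Verdict: the characteristic-root method — every coefficient is a fixed number and the forcing is zero — substitute r^u and read off the root equation.


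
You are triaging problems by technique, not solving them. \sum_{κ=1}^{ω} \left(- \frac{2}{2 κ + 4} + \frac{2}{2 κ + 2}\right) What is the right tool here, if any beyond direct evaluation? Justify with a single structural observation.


Diagnosis: telescoping — the generic term is a one-step difference of \frac{2}{2 κ + 2}, so partial sums shortcut to endpoint evaluation.


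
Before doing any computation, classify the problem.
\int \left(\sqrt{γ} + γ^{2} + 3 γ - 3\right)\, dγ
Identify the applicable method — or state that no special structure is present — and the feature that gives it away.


Method: no special technique — every term is a constant multiple of a power of γ; term-wise power-rule integration needs no preliminary transformation.


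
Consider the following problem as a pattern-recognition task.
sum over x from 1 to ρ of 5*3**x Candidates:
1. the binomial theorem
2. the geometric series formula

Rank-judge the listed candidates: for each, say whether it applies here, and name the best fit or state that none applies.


Best approach: the geometric series formula — consecutive terms stand in a fixed index-free ratio — the geometric sum formula closes it.
- the binomial theorem: no binomial coefficients pair up with complementary powers here.
- the geometric series formula — applicable, and directly so.


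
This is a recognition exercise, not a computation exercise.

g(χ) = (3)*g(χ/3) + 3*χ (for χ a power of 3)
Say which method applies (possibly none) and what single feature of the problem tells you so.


Diagnosis: the master substitution — index division is the fingerprint: χ/3 in the recursive call means substitute χ = 3^m.


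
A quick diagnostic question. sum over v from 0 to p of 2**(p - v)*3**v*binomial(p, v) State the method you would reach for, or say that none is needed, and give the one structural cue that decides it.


Verdict: the binomial theorem — the summand is term v of a binomial expansion in 3 and 2; the whole sum is a single power.


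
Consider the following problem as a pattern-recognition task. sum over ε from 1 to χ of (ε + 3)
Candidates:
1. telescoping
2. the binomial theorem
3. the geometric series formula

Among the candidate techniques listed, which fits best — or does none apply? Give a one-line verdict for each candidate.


Best approach: no special technique — recognize the absence of structure: constant-multiple powers of ε summed plainly, no special method required.
- telescoping: in the displayed form, no term reappears at a neighboring index to cancel against.
- the binomial theorem — the terms lack the binomial-coefficient-weighted complementary-power pattern of an expansion.
- the geometric series formula — no single multiplier carries one term to the next throughout the sum.


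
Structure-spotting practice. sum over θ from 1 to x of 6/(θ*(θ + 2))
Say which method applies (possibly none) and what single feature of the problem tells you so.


Best approach: telescoping — one partial-fraction pass turns 6/(θ*(θ + 2)) into a shifted difference, and shifted differences telescope.


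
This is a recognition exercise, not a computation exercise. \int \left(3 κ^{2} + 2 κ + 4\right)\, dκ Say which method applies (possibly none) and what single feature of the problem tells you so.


Best approach: no special technique — the integrand is a sum of constant multiples of powers of κ — integrate term by term.


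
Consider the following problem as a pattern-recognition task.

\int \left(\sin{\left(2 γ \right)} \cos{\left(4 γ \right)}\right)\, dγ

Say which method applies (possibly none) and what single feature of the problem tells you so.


Technique: a trigonometric identity — two sinusoids at different rates multiply in \sin{\left(2 γ \right)} \cos{\left(4 γ \right)}; the product-to-sum identity uncouples them.


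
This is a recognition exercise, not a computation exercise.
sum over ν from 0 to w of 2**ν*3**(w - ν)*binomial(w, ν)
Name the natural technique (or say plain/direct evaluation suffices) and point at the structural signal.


Method: the binomial theorem — binomial coefficients against complementary powers of 2 and 3: recognize the binomial expansion and resum.


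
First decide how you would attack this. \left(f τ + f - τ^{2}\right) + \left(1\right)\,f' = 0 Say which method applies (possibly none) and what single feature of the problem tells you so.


Verdict: a linear integrating factor — the unknown enters only to the first power against a nonzero forcing term — the integrating-factor template applies directly.


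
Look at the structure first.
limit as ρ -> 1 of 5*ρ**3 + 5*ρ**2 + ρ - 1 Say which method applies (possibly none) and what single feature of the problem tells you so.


Diagnosis: no special technique — no denominator vanishes and nothing blows up at 1: direct substitution is the whole computation.


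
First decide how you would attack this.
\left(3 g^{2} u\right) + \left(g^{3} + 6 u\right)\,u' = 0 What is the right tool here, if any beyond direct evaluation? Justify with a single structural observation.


Best approach: the exact-equation method — because the two cross partials coincide, the form is conservative as written — recover its potential in (g, u).


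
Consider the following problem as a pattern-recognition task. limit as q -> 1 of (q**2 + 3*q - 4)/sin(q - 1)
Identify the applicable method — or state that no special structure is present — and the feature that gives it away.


Best approach: l'Hôpital's rule (0/0) — substituting 1 gives 0 over 0; differentiate top and bottom once and re-evaluate. Known elementary limits would finish this too — the rule just bypasses the case analysis.


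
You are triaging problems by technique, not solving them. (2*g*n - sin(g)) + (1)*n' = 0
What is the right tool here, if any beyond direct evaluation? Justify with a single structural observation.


Technique: a linear integrating factor — arrange it as n' + 2*g·n = (the forcing term) and the integrating factor does the rest.


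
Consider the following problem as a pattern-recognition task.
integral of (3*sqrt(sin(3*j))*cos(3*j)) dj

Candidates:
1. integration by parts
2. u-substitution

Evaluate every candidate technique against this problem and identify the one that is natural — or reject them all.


Method: u-substitution — the only nontrivial dependence routes through sin(3*j), whose derivative supplies the leftover factor up to a constant multiple — u = sin(3*j) flattens it.
- integration by parts: the integrand does not split as a nonconstant polynomial times an exp, sine, cosine of a linear argument, or logarithm — no polynomial-kernel parts product to differentiate one side of.
- u-substitution — applicable, and directly so.


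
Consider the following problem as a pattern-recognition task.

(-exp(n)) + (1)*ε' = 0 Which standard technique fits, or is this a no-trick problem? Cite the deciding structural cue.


Technique: no special technique — the slope is a pure function of n; integrate both sides and be done.


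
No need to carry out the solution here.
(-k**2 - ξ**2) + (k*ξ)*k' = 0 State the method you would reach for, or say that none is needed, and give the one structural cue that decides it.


Diagnosis: the homogeneous substitution — the slope is degree-zero homogeneous: the ratio substitution v = k/ξ collapses it. A Bernoulli substitution is a fair alternative on this equation directly; the homogeneous reading takes it as given.


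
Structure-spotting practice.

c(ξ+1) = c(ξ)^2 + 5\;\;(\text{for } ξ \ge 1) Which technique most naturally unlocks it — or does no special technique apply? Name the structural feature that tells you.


Diagnosis: no special technique — the recurrence is nonlinear in the sequence values; study it directly, no linear machinery applies.


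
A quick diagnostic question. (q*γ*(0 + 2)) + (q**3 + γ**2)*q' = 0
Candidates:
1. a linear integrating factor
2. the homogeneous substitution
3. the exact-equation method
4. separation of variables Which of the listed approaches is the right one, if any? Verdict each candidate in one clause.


Technique: the exact-equation method — equality of cross partials is the green light — assemble the potential function term by term.
- a linear integrating factor: the unknown enters nonlinearly (through a power, a denominator, or a transcendental function), which the linear integrating-factor recipe cannot absorb as-is — any repair would come from a preliminary substitution, not the factor.
- the homogeneous substitution: the slope does not depend on the ratio of the variables alone.
- the exact-equation method — applies; the problem has the shape this method handles.
- separation of variables — no algebra isolates the independent variable on one side and the unknown on the other.


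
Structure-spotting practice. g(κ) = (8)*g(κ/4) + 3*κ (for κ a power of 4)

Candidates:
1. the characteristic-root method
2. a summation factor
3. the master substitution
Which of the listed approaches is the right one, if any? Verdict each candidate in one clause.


Verdict: the master substitution — a divide-and-conquer shape: argument κ/4, so change variables with κ = 4^m and solve the linear version.
- the characteristic-root method — a divided-index call is not the fixed-shift linear shape that characteristic roots solve.
- a summation factor — the recursion divides its index rather than shifting it — there is no previous-term chain for a summation factor to telescope.
- the master substitution: applies; the problem has the shape this method handles.


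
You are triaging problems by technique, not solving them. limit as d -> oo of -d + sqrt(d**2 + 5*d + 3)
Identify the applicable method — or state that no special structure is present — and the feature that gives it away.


Diagnosis: conjugate multiplication — divergence minus divergence hides a finite answer — expose it by pairing sqrt(d**2 + 5*d + 3) - d with its conjugate.


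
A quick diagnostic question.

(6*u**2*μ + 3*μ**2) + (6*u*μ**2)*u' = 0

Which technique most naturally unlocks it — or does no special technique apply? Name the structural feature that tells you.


Verdict: the exact-equation method — check exactness first: here it holds (6*u**2*μ + 3*μ**2, 6*u*μ**2 have matching cross partials), so no integrating factor is needed.


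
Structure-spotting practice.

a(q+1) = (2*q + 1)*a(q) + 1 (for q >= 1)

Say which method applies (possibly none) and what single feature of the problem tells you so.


Verdict: a summation factor — normalize by the running product of 2*q + 1: the left side becomes a difference, and differences sum.


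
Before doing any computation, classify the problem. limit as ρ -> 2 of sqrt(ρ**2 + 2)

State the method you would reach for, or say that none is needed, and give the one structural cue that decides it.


Verdict: no special technique — no zero denominators, no indeterminate clash at 2 — substitute and read off the value.
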